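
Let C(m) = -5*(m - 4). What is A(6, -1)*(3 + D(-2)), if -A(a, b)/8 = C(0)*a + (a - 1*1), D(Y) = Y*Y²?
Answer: 5000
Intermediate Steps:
C(m) = 20 - 5*m (C(m) = -5*(-4 + m) = 20 - 5*m)
D(Y) = Y³
A(a, b) = 8 - 168*a (A(a, b) = -8*((20 - 5*0)*a + (a - 1*1)) = -8*((20 + 0)*a + (a - 1)) = -8*(20*a + (-1 + a)) = -8*(-1 + 21*a) = 8 - 168*a)
A(6, -1)*(3 + D(-2)) = (8 - 168*6)*(3 + (-2)³) = (8 - 1008)*(3 - 8) = -1000*(-5) = 5000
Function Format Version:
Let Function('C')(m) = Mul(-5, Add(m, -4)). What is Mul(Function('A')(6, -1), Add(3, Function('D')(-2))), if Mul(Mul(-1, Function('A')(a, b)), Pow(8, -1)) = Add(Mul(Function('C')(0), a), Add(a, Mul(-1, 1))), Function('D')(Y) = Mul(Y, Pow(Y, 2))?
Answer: 5000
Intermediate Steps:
Function('C')(m) = Add(20, Mul(-5, m)) (Function('C')(m) = Mul(-5, Add(-4, m)) = Add(20, Mul(-5, m)))
Function('D')(Y) = Pow(Y, 3)
Function('A')(a, b) = Add(8, Mul(-168, a)) (Function('A')(a, b) = Mul(-8, Add(Mul(Add(20, Mul(-5, 0)), a), Add(a, Mul(-1, 1)))) = Mul(-8, Add(Mul(Add(20, 0), a), Add(a, -1))) = Mul(-8, Add(Mul(20, a), Add(-1, a))) = Mul(-8, Add(-1, Mul(21, a))) = Add(8, Mul(-168, a)))
Mul(Function('A')(6, -1), Add(3, Function('D')(-2))) = Mul(Add(8, Mul(-168, 6)), Add(3, Pow(-2, 3))) = Mul(Add(8, -1008), Add(3, -8)) = Mul(-1000, -5) = 5000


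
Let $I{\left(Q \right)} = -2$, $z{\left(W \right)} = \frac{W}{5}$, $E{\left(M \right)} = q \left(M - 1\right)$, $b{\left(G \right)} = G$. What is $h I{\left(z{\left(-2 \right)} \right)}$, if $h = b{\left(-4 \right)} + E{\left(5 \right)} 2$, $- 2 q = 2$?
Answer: $24$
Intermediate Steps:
$q = -1$ ($q = \left(- \frac{1}{2}\right) 2 = -1$)
$E{\left(M \right)} = 1 - M$ ($E{\left(M \right)} = - (M - 1) = - (-1 + M) = 1 - M$)
$z{\left(W \right)} = \frac{W}{5}$ ($z{\left(W \right)} = W \frac{1}{5} = \frac{W}{5}$)
$h = -12$ ($h = -4 + \left(1 - 5\right) 2 = -4 - 8 = -12$)
$h I{\left(z{\left(-2 \right)} \right)} = \left(-12\right) \left(-2\right) = 24$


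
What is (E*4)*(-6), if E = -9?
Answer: 216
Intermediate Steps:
(E*4)*(-6) = -9*4*(-6) = -36*(-6) = 216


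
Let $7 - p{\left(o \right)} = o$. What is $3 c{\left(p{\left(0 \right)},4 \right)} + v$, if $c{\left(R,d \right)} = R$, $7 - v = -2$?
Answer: $30$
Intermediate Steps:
$v = 9$ ($v = 7 - -2 = 7 + 2 = 9$)
$p{\left(o \right)} = 7 - o$
$3 c{\left(p{\left(0 \right)},4 \right)} + v = 3 \left(7 - 0\right) + 9 = 3 \left(7 + 0\right) + 9 = 3 \cdot 7 + 9 = 21 + 9 = 30$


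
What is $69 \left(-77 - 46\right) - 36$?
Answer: $-8523$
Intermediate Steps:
$69 \left(-77 - 46\right) - 36 = 69 \left(-123\right) - 36 = -8487 - 36 = -8523$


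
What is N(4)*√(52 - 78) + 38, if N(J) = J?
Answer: 38 + 4*I*√26 ≈ 38.0 + 20.396*I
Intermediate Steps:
N(4)*√(52 - 78) + 38 = 4*√(52 - 78) + 38 = 4*√(-26) + 38 = 4*(I*√26) + 38 = 4*I*√26 + 38 = 38 + 4*I*√26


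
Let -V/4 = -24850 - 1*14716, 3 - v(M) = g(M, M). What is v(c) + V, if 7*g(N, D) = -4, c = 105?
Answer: 1107873/7 ≈ 1.5827e+5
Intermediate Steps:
g(N, D) = -4/7 (g(N, D) = (⅐)*(-4) = -4/7)
v(M) = 25/7 (v(M) = 3 - 1*(-4/7) = 3 + 4/7 = 25/7)
V = 158264 (V = -4*(-24850 - 1*14716) = -4*(-24850 - 14716) = -4*(-39566) = 158264)
v(c) + V = 25/7 + 158264 = 1107873/7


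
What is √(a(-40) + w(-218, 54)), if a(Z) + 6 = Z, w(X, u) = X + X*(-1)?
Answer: I*√46 ≈ 6.7823*I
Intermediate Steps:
w(X, u) = 0 (w(X, u) = X - X = 0)
a(Z) = -6 + Z
√(a(-40) + w(-218, 54)) = √((-6 - 40) + 0) = √(-46 + 0) = √(-46) = I*√46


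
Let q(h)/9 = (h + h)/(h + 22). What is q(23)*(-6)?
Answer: -276/5 ≈ -55.200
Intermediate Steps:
q(h) = 18*h/(22 + h) (q(h) = 9*((h + h)/(h + 22)) = 9*((2*h)/(22 + h)) = 9*(2*h/(22 + h)) = 18*h/(22 + h))
q(23)*(-6) = (18*23/(22 + 23))*(-6) = (18*23/45)*(-6) = (18*23*(1/45))*(-6) = (46/5)*(-6) = -276/5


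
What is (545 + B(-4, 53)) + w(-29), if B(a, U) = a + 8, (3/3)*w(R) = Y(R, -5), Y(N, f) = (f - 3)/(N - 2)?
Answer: 17027/31 ≈ 549.26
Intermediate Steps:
Y(N, f) = (-3 + f)/(-2 + N)
w(R) = -8/(-2 + R) (w(R) = (-3 - 5)/(-2 + R) = -8/(-2 + R))
B(a, U) = 8 + a
(545 + B(-4, 53)) + w(-29) = (545 + (8 - 4)) - 8/(-2 - 29) = (545 + 4) - 8/(-31) = 549 - 8*(-1/31) = 549 + 8/31 = 17027/31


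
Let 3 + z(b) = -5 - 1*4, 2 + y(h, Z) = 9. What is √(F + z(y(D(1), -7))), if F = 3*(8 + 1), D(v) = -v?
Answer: √15 ≈ 3.8730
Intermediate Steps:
y(h, Z) = 7 (y(h, Z) = -2 + 9 = 7)
z(b) = -12 (z(b) = -3 + (-5 - 1*4) = -3 + (-5 - 4) = -3 - 9 = -12)
F = 27 (F = 3*9 = 27)
√(F + z(y(D(1), -7))) = √(27 - 12) = √15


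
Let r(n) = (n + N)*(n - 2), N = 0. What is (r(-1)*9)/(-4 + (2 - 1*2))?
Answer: -27/4 ≈ -6.7500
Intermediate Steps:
r(n) = n*(-2 + n) (r(n) = (n + 0)*(n - 2) = n*(-2 + n))
(r(-1)*9)/(-4 + (2 - 1*2)) = (-(-2 - 1)*9)/(-4 + (2 - 1*2)) = (-1*(-3)*9)/(-4 + (2 - 2)) = (3*9)/(-4 + 0) = 27/(-4) = 27*(-¼) = -27/4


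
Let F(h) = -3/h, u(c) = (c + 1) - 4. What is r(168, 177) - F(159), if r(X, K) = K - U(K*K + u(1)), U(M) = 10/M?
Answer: 293909384/1660331 ≈ 177.02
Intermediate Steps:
u(c) = -3 + c (u(c) = (1 + c) - 4 = -3 + c)
r(X, K) = K - 10/(-2 + K²) (r(X, K) = K - 10/(K*K + (-3 + 1)) = K - 10/(K² - 2) = K - 10/(-2 + K²))
r(168, 177) - F(159) = (-10 + 177*(-2 + 177²))/(-2 + 177²) - (-3)/159 = (-10 + 177*(-2 + 31329))/(-2 + 31329) - (-3)/159 = (-10 + 177*31327)/31327 - 1*(-1/53) = (-10 + 5544879)/31327 + 1/53 = (1/31327)*5544869 + 1/53 = 5544869/31327 + 1/53 = 293909384/1660331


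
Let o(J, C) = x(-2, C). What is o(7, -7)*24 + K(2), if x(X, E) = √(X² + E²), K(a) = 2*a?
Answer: 4 + 24*√53 ≈ 178.72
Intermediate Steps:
x(X, E) = √(E² + X²)
o(J, C) = √(4 + C²) (o(J, C) = √(C² + (-2)²) = √(C² + 4) = √(4 + C²))
o(7, -7)*24 + K(2) = √(4 + (-7)²)*24 + 2*2 = √(4 + 49)*24 + 4 = √53*24 + 4 = 24*√53 + 4 = 4 + 24*√53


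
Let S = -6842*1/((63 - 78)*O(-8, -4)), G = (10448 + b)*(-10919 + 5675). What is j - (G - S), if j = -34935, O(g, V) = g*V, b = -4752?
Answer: 7160376781/240 ≈ 2.9835e+7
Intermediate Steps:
G = -29869824 (G = (10448 - 4752)*(-10919 + 5675) = 5696*(-5244) = -29869824)
O(g, V) = V*g
S = 3421/240 (S = -6842*1/(32*(63 - 78)) = -6842/(32*(-15)) = -6842/(-480) = -6842*(-1/480) = 3421/240 ≈ 14.254)
j - (G - S) = -34935 - (-29869824 - 1*3421/240) = -34935 - (-29869824 - 3421/240) = -34935 - 1*(-7168761181/240) = -34935 + 7168761181/240 = 7160376781/240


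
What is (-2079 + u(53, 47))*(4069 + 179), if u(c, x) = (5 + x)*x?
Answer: 1550520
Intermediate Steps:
u(c, x) = x*(5 + x)
(-2079 + u(53, 47))*(4069 + 179) = (-2079 + 47*(5 + 47))*(4069 + 179) = (-2079 + 47*52)*4248 = (-2079 + 2444)*4248 = 365*4248 = 1550520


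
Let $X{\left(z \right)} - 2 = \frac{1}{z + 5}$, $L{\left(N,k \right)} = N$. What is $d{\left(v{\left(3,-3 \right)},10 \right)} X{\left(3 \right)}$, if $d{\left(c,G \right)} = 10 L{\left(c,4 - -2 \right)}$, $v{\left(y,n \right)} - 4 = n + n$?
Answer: $- \frac{85}{2} \approx -42.5$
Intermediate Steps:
$X{\left(z \right)} = 2 + \frac{1}{5 + z}$ ($X{\left(z \right)} = 2 + \frac{1}{z + 5} = 2 + \frac{1}{5 + z}$)
$v{\left(y,n \right)} = 4 + 2 n$ ($v{\left(y,n \right)} = 4 + \left(n + n\right) = 4 + 2 n$)
$d{\left(c,G \right)} = 10 c$
$d{\left(v{\left(3,-3 \right)},10 \right)} X{\left(3 \right)} = 10 \left(4 + 2 \left(-3\right)\right) \frac{11 + 2 \cdot 3}{5 + 3} = 10 \left(4 - 6\right) \frac{11 + 6}{8} = 10 \left(-2\right) \frac{1}{8} \cdot 17 = \left(-20\right) \frac{17}{8} = - \frac{85}{2}$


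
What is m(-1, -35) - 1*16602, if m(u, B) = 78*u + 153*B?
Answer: -22035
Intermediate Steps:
m(-1, -35) - 1*16602 = (78*(-1) + 153*(-35)) - 1*16602 = (-78 - 5355) - 16602 = -5433 - 16602 = -22035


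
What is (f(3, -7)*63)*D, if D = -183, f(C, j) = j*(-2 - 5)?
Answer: -564921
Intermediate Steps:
f(C, j) = -7*j (f(C, j) = j*(-7) = -7*j)
(f(3, -7)*63)*D = (-7*(-7)*63)*(-183) = (49*63)*(-183) = 3087*(-183) = -564921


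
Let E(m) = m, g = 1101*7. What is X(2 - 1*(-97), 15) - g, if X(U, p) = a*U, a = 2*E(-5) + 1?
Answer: -8598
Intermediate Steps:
g = 7707
a = -9 (a = 2*(-5) + 1 = -10 + 1 = -9)
X(U, p) = -9*U
X(2 - 1*(-97), 15) - g = -9*(2 - 1*(-97)) - 1*7707 = -9*(2 + 97) - 7707 = -9*99 - 7707 = -891 - 7707 = -8598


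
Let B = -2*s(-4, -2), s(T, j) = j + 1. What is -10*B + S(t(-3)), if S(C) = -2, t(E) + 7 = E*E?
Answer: -22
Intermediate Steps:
s(T, j) = 1 + j
t(E) = -7 + E**2 (t(E) = -7 + E*E = -7 + E**2)
B = 2 (B = -2*(1 - 2) = -2*(-1) = 2)
-10*B + S(t(-3)) = -10*2 - 2 = -20 - 2 = -22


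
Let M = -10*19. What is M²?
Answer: 36100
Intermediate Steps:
M = -190
M² = (-190)² = 36100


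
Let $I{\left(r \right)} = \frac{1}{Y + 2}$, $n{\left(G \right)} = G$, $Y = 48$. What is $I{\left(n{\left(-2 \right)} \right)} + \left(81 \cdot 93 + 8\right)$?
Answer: $\frac{377051}{50} \approx 7541.0$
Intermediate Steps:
$I{\left(r \right)} = \frac{1}{50}$ ($I{\left(r \right)} = \frac{1}{48 + 2} = \frac{1}{50}$)
$I{\left(n{\left(-2 \right)} \right)} + \left(81 \cdot 93 + 8\right) = \frac{1}{50} + \left(81 \cdot 93 + 8\right) = \frac{1}{50} + \left(7533 + 8\right) = \frac{1}{50} + 7541 = \frac{377051}{50}$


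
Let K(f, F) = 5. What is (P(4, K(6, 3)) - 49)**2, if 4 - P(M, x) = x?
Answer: 2500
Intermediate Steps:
P(M, x) = 4 - x
(P(4, K(6, 3)) - 49)**2 = ((4 - 1*5) - 49)**2 = ((4 - 5) - 49)**2 = (-1 - 49)**2 = (-50)**2 = 2500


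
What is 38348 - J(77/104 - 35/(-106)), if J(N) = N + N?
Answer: 105681187/2756 ≈ 38346.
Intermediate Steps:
J(N) = 2*N
38348 - J(77/104 - 35/(-106)) = 38348 - 2*(77/104 - 35/(-106)) = 38348 - 2*(77*(1/104) - 35*(-1/106)) = 38348 - 2*(77/104 + 35/106) = 38348 - 2*5901/5512 = 38348 - 1*5901/2756 = 38348 - 5901/2756 = 105681187/2756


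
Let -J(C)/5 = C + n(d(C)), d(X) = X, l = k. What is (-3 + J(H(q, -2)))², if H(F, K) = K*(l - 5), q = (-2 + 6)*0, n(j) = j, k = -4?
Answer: 33489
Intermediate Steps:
l = -4
q = 0 (q = 4*0 = 0)
H(F, K) = -9*K (H(F, K) = K*(-4 - 5) = K*(-9) = -9*K)
J(C) = -10*C (J(C) = -5*(C + C) = -10*C)
(-3 + J(H(q, -2)))² = (-3 - (-90)*(-2))² = (-3 - 10*18)² = (-3 - 180)² = (-183)² = 33489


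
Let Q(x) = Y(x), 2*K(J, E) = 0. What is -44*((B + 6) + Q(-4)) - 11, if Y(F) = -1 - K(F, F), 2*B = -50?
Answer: 869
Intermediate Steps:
B = -25 (B = (1/2)*(-50) = -25)
K(J, E) = 0 (K(J, E) = (1/2)*0 = 0)
Y(F) = -1 (Y(F) = -1 - 1*0 = -1 + 0 = -1)
Q(x) = -1
-44*((B + 6) + Q(-4)) - 11 = -44*((-25 + 6) - 1) - 11 = -44*(-19 - 1) - 11 = -44*(-20) - 11 = 880 - 11 = 869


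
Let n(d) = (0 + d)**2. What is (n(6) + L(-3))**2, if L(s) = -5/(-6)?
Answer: 48841/36 ≈ 1356.7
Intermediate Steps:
L(s) = 5/6 (L(s) = -5*(-1/6) = 5/6)
n(d) = d**2
(n(6) + L(-3))**2 = (6**2 + 5/6)**2 = (36 + 5/6)**2 = (221/6)**2 = 48841/36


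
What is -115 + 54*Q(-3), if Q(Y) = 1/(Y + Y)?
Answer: -124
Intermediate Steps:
Q(Y) = 1/(2*Y)
-115 + 54*Q(-3) = -115 + 54*((½)/(-3)) = -115 + 54*((½)*(-⅓)) = -115 + 54*(-⅙) = -115 - 9 = -124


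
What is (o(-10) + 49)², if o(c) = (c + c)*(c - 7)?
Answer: 151321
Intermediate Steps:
o(c) = 2*c*(-7 + c) (o(c) = (2*c)*(-7 + c) = 2*c*(-7 + c))
(o(-10) + 49)² = (2*(-10)*(-7 - 10) + 49)² = (2*(-10)*(-17) + 49)² = (340 + 49)² = 389² = 151321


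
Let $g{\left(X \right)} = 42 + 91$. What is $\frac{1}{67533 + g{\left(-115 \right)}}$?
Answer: $\frac{1}{67666} \approx 1.4778 \cdot 10^{-5}$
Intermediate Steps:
$g{\left(X \right)} = 133$
$\frac{1}{67533 + g{\left(-115 \right)}} = \frac{1}{67533 + 133} = \frac{1}{67666}$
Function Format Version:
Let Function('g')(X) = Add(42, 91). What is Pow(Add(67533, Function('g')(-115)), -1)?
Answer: Rational(1, 67666) ≈ 1.4778e-5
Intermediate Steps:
Function('g')(X) = 133
Pow(Add(67533, Function('g')(-115)), -1) = Pow(Add(67533, 133), -1) = Pow(67666, -1) = Rational(1, 67666)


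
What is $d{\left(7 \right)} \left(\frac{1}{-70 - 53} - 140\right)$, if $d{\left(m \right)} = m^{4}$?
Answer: $- \frac{41347621}{123} \approx -3.3616 \cdot 10^{5}$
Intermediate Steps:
$d{\left(7 \right)} \left(\frac{1}{-70 - 53} - 140\right) = 7^{4} \left(\frac{1}{-70 - 53} - 140\right) = 2401 \left(\frac{1}{-123} - 140\right) = 2401 \left(- \frac{1}{123} - 140\right) = 2401 \left(- \frac{17221}{123}\right) = - \frac{41347621}{123}$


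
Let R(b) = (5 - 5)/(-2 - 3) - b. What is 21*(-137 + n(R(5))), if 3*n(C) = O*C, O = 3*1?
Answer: -2982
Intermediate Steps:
R(b) = -b (R(b) = 0/(-5) - b = 0*(-1/5) - b = 0 - b = -b)
O = 3
n(C) = C (n(C) = (3*C)/3 = C)
21*(-137 + n(R(5))) = 21*(-137 - 1*5) = 21*(-137 - 5) = 21*(-142) = -2982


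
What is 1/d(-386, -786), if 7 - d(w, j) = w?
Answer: 1/393 ≈ 0.0025445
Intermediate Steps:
d(w, j) = 7 - w
1/d(-386, -786) = 1/(7 - 1*(-386)) = 1/(7 + 386) = 1/393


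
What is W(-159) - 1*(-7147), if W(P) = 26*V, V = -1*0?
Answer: 7147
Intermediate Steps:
V = 0
W(P) = 0 (W(P) = 26*0 = 0)
W(-159) - 1*(-7147) = 0 - 1*(-7147) = 0 + 7147 = 7147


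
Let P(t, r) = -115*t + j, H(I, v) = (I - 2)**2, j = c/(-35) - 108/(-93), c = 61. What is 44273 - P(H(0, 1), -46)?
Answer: 48535936/1085 ≈ 44734.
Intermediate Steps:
j = -631/1085 (j = 61/(-35) - 108/(-93) = 61*(-1/35) - 108*(-1/93) = -61/35 + 36/31 = -631/1085 ≈ -0.58157)
H(I, v) = (-2 + I)**2
P(t, r) = -631/1085 - 115*t (P(t, r) = -115*t - 631/1085 = -631/1085 - 115*t)
44273 - P(H(0, 1), -46) = 44273 - (-631/1085 - 115*(-2 + 0)**2) = 44273 - (-631/1085 - 115*(-2)**2) = 44273 - (-631/1085 - 115*4) = 44273 - (-631/1085 - 460) = 44273 - 1*(-499731/1085) = 44273 + 499731/1085 = 48535936/1085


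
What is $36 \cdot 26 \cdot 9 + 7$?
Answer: $8431$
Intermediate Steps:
$36 \cdot 26 \cdot 9 + 7 = 36 \cdot 234 + 7 = 8424 + 7 = 8431$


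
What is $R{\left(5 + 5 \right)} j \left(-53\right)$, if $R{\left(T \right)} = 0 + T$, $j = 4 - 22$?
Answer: $9540$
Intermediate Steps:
$j = -18$ ($j = 4 - 22 = -18$)
$R{\left(T \right)} = T$
$R{\left(5 + 5 \right)} j \left(-53\right) = \left(5 + 5\right) \left(-18\right) \left(-53\right) = 10 \left(-18\right) \left(-53\right) = \left(-180\right) \left(-53\right) = 9540$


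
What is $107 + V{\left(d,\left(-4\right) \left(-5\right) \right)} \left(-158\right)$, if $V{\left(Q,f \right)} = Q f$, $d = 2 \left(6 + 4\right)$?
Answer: $-63093$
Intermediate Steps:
$d = 20$ ($d = 2 \cdot 10 = 20$)
$107 + V{\left(d,\left(-4\right) \left(-5\right) \right)} \left(-158\right) = 107 + 20 \left(\left(-4\right) \left(-5\right)\right) \left(-158\right) = 107 + 20 \cdot 20 \left(-158\right) = 107 + 400 \left(-158\right) = 107 - 63200 = -63093$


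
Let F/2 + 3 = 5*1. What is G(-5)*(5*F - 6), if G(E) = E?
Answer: -70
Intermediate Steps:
F = 4 (F = -6 + 2*(5*1) = -6 + 2*5 = -6 + 10 = 4)
G(-5)*(5*F - 6) = -5*(5*4 - 6) = -5*(20 - 6) = -5*14 = -70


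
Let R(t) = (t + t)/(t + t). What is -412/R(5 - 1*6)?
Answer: -412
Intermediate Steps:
R(t) = 1 (R(t) = (2*t)/((2*t)) = (2*t)*(1/(2*t)) = 1)
-412/R(5 - 1*6) = -412/1 = -412*1 = -412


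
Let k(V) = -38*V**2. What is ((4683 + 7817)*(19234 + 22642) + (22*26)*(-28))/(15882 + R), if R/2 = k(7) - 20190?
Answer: -261716992/14111 ≈ -18547.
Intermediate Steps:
R = -44104 (R = 2*(-38*7**2 - 20190) = 2*(-38*49 - 20190) = 2*(-1862 - 20190) = 2*(-22052) = -44104)
((4683 + 7817)*(19234 + 22642) + (22*26)*(-28))/(15882 + R) = ((4683 + 7817)*(19234 + 22642) + (22*26)*(-28))/(15882 - 44104) = (12500*41876 + 572*(-28))/(-28222) = (523450000 - 16016)*(-1/28222) = 523433984*(-1/28222) = -261716992/14111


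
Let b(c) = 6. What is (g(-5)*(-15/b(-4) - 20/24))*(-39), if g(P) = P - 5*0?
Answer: -650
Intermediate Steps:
g(P) = P (g(P) = P + 0 = P)
(g(-5)*(-15/b(-4) - 20/24))*(-39) = -5*(-15/6 - 20/24)*(-39) = -5*(-15*⅙ - 20*1/24)*(-39) = -5*(-5/2 - ⅚)*(-39) = -5*(-10/3)*(-39) = (50/3)*(-39) = -650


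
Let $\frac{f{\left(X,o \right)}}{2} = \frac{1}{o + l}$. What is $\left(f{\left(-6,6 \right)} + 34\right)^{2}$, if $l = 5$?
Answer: $\frac{141376}{121} \approx 1168.4$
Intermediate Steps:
$f{\left(X,o \right)} = \frac{2}{5 + o}$ ($f{\left(X,o \right)} = \frac{2}{o + 5} = \frac{2}{5 + o}$)
$\left(f{\left(-6,6 \right)} + 34\right)^{2} = \left(\frac{2}{5 + 6} + 34\right)^{2} = \left(\frac{2}{11} + 34\right)^{2} = \left(\frac{376}{11}\right)^{2} = \frac{141376}{121}$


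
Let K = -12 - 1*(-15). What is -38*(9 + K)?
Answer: -456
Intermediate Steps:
K = 3 (K = -12 + 15 = 3)
-38*(9 + K) = -38*(9 + 3) = -38*12 = -456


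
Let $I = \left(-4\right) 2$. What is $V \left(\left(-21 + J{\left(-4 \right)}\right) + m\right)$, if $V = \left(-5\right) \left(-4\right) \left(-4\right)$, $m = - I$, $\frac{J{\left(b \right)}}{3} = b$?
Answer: $2000$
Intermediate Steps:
$J{\left(b \right)} = 3 b$
$I = -8$
$m = 8$ ($m = \left(-1\right) \left(-8\right) = 8$)
$V = -80$ ($V = 20 \left(-4\right) = -80$)
$V \left(\left(-21 + J{\left(-4 \right)}\right) + m\right) = - 80 \left(\left(-21 + 3 \left(-4\right)\right) + 8\right) = - 80 \left(\left(-21 - 12\right) + 8\right) = - 80 \left(-33 + 8\right) = \left(-80\right) \left(-25\right) = 2000$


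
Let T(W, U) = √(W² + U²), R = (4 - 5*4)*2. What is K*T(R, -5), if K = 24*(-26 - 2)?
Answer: -672*√1049 ≈ -21765.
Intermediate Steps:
R = -32 (R = (4 - 20)*2 = -16*2 = -32)
T(W, U) = √(U² + W²)
K = -672 (K = 24*(-28) = -672)
K*T(R, -5) = -672*√((-5)² + (-32)²) = -672*√(25 + 1024) = -672*√1049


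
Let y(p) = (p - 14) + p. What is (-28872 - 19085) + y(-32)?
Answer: -48035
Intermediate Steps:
y(p) = -14 + 2*p (y(p) = (-14 + p) + p = -14 + 2*p)
(-28872 - 19085) + y(-32) = (-28872 - 19085) + (-14 + 2*(-32)) = -47957 + (-14 - 64) = -47957 - 78 = -48035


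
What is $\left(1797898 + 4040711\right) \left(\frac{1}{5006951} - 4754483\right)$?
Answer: $- \frac{138990792922573717188}{5006951} \approx -2.776 \cdot 10^{13}$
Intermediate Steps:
$\left(1797898 + 4040711\right) \left(\frac{1}{5006951} - 4754483\right) = 5838609 \left(\frac{1}{5006951} - 4754483\right) = 5838609 \left(- \frac{23805463411332}{5006951}\right) = - \frac{138990792922573717188}{5006951}$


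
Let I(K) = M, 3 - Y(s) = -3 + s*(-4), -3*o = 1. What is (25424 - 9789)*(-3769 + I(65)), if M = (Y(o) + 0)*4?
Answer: -175909385/3 ≈ -5.8636e+7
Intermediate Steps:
o = -⅓ (o = -⅓*1 = -⅓ ≈ -0.33333)
Y(s) = 6 + 4*s (Y(s) = 3 - (-3 + s*(-4)) = 3 - (-3 - 4*s) = 3 + (3 + 4*s) = 6 + 4*s)
M = 56/3 (M = ((6 + 4*(-⅓)) + 0)*4 = ((6 - 4/3) + 0)*4 = (14/3 + 0)*4 = (14/3)*4 = 56/3 ≈ 18.667)
I(K) = 56/3
(25424 - 9789)*(-3769 + I(65)) = (25424 - 9789)*(-3769 + 56/3) = 15635*(-11251/3) = -175909385/3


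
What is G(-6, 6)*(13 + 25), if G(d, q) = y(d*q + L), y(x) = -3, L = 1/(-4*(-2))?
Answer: -114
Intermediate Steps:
L = 1/8 ≈ 0.12500
G(d, q) = -3
G(-6, 6)*(13 + 25) = -3*(13 + 25) = -3*38 = -114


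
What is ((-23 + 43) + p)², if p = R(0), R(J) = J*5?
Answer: 400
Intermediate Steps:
R(J) = 5*J
p = 0 (p = 5*0 = 0)
((-23 + 43) + p)² = ((-23 + 43) + 0)² = (20 + 0)² = 20² = 400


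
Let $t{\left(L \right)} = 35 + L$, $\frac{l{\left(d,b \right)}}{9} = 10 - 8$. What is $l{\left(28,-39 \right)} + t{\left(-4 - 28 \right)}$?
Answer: $21$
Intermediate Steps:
$l{\left(d,b \right)} = 18$ ($l{\left(d,b \right)} = 9 \left(10 - 8\right) = 9 \cdot 2 = 18$)
$l{\left(28,-39 \right)} + t{\left(-4 - 28 \right)} = 18 + \left(35 - 32\right) = 18 + 3 = 21$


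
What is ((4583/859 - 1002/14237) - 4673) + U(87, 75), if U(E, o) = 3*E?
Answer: -53892532743/12229583 ≈ -4406.7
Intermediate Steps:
((4583/859 - 1002/14237) - 4673) + U(87, 75) = ((4583/859 - 1002/14237) - 4673) + 3*87 = ((4583*(1/859) - 1002*1/14237) - 4673) + 261 = ((4583/859 - 1002/14237) - 4673) + 261 = (64387453/12229583 - 4673) + 261 = -57084453906/12229583 + 261 = -53892532743/12229583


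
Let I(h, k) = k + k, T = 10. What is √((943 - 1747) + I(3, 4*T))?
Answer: 2*I*√181 ≈ 26.907*I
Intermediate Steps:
I(h, k) = 2*k
√((943 - 1747) + I(3, 4*T)) = √((943 - 1747) + 2*(4*10)) = √(-804 + 2*40) = √(-804 + 80) = √(-724) = 2*I*√181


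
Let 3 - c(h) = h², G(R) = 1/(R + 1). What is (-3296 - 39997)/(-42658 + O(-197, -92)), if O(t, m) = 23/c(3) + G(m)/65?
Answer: 1536468570/1514068471 ≈ 1.0148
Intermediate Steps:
G(R) = 1/(1 + R)
c(h) = 3 - h²
O(t, m) = -23/6 + 1/(65*(1 + m)) (O(t, m) = 23/(3 - 1*3²) + 1/((1 + m)*65) = 23/(3 - 1*9) + (1/65)/(1 + m) = 23/(3 - 9) + 1/(65*(1 + m)) = 23/(-6) + 1/(65*(1 + m)) = 23*(-⅙) + 1/(65*(1 + m)) = -23/6 + 1/(65*(1 + m)))
(-3296 - 39997)/(-42658 + O(-197, -92)) = (-3296 - 39997)/(-42658 + (-1489 - 1495*(-92))/(390*(1 - 92))) = -43293/(-42658 + (1/390)*(-1489 + 137540)/(-91)) = -43293/(-42658 + (1/390)*(-1/91)*136051) = -43293/(-42658 - 136051/35490) = -43293/(-1514068471/35490) = -43293*(-35490/1514068471) = 1536468570/1514068471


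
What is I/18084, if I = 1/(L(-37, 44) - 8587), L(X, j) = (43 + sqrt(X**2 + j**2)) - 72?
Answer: -718/111867851557 - sqrt(3305)/1342414218684 ≈ -6.4611e-9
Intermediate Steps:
L(X, j) = -29 + sqrt(X**2 + j**2)
I = 1/(-8616 + sqrt(3305)) (I = 1/((-29 + sqrt((-37)**2 + 44**2)) - 8587) = 1/((-29 + sqrt(1369 + 1936)) - 8587) = 1/((-29 + sqrt(3305)) - 8587) = 1/(-8616 + sqrt(3305)) ≈ -0.00011684)
I/18084 = (-8616/74232151 - sqrt(3305)/74232151)/18084 = (-8616/74232151 - sqrt(3305)/74232151)*(1/18084) = -718/111867851557 - sqrt(3305)/1342414218684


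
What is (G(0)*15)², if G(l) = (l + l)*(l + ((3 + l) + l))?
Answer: 0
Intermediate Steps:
G(l) = 2*l*(3 + 3*l) (G(l) = (2*l)*(l + (3 + 2*l)) = (2*l)*(3 + 3*l) = 2*l*(3 + 3*l))
(G(0)*15)² = ((6*0*(1 + 0))*15)² = ((6*0*1)*15)² = (0*15)² = 0² = 0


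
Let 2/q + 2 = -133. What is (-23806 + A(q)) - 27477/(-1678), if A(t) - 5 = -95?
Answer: -40070011/1678 ≈ -23880.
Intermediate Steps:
q = -2/135 (q = 2/(-2 - 133) = 2/(-135) = 2*(-1/135) = -2/135 ≈ -0.014815)
A(t) = -90 (A(t) = 5 - 95 = -90)
(-23806 + A(q)) - 27477/(-1678) = (-23806 - 90) - 27477/(-1678) = -23896 - 27477*(-1/1678) = -23896 + 27477/1678 = -40070011/1678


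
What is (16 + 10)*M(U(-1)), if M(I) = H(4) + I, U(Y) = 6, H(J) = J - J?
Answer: 156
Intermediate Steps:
H(J) = 0
M(I) = I (M(I) = 0 + I = I)
(16 + 10)*M(U(-1)) = (16 + 10)*6 = 26*6 = 156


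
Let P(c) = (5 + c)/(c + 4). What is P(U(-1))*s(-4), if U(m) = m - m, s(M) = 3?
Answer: 15/4 ≈ 3.7500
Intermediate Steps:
U(m) = 0
P(c) = (5 + c)/(4 + c)
P(U(-1))*s(-4) = ((5 + 0)/(4 + 0))*3 = (5/4)*3 = 15/4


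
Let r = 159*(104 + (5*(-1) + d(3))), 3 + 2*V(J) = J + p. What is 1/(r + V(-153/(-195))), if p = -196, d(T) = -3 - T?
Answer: 65/954713 ≈ 6.8083e-5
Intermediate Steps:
V(J) = -199/2 + J/2 (V(J) = -3/2 + (J - 196)/2 = -3/2 + (-196 + J)/2 = -3/2 + (-98 + J/2) = -199/2 + J/2)
r = 14787 (r = 159*(104 + (5*(-1) + (-3 - 1*3))) = 159*(104 + (-5 + (-3 - 3))) = 159*(104 + (-5 - 6)) = 159*(104 - 11) = 159*93 = 14787)
1/(r + V(-153/(-195))) = 1/(14787 + (-199/2 + (-153/(-195))/2)) = 1/(14787 + (-199/2 + (-153*(-1/195))/2)) = 1/(14787 + (-199/2 + (½)*(51/65))) = 1/(14787 + (-199/2 + 51/130)) = 1/(14787 - 6442/65) = 1/(954713/65) = 65/954713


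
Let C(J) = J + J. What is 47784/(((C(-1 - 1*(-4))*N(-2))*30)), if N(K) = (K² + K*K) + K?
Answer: 1991/45 ≈ 44.244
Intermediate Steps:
N(K) = K + 2*K² (N(K) = (K² + K²) + K = 2*K² + K = K + 2*K²)
C(J) = 2*J
47784/(((C(-1 - 1*(-4))*N(-2))*30)) = 47784/((((2*(-1 - 1*(-4)))*(-2*(1 + 2*(-2))))*30)) = 47784/((((2*(-1 + 4))*(-2*(1 - 4)))*30)) = 47784/((((2*3)*(-2*(-3)))*30)) = 47784/(((6*6)*30)) = 47784/((36*30)) = 47784/1080 = 47784*(1/1080) = 1991/45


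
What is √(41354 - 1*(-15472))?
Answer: 3*√6314 ≈ 238.38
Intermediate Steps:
√(41354 - 1*(-15472)) = √(41354 + 15472) = √56826 = 3*√6314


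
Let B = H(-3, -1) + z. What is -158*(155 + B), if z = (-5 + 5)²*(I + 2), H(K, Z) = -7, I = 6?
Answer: -23384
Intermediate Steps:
z = 0 (z = (-5 + 5)²*(6 + 2) = 0²*8 = 0*8 = 0)
B = -7 (B = -7 + 0 = -7)
-158*(155 + B) = -158*(155 - 7) = -158*148 = -23384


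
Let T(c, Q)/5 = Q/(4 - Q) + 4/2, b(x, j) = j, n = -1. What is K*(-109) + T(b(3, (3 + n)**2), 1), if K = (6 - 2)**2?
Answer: -5197/3 ≈ -1732.3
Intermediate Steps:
K = 16 (K = 4**2 = 16)
T(c, Q) = 10 + 5*Q/(4 - Q) (T(c, Q) = 5*(Q/(4 - Q) + 4/2) = 5*(Q/(4 - Q) + 4*(1/2)) = 5*(Q/(4 - Q) + 2) = 5*(2 + Q/(4 - Q)) = 10 + 5*Q/(4 - Q))
K*(-109) + T(b(3, (3 + n)**2), 1) = 16*(-109) + 5*(-8 + 1)/(-4 + 1) = -1744 + 5*(-7)/(-3) = -1744 + 5*(-1/3)*(-7) = -1744 + 35/3 = -5197/3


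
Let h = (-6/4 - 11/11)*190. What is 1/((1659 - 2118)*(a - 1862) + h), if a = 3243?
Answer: -1/634354 ≈ -1.5764e-6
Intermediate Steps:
h = -475 (h = (-6*1/4 - 11*1/11)*190 = (-3/2 - 1)*190 = -5/2*190 = -475)
1/((1659 - 2118)*(a - 1862) + h) = 1/((1659 - 2118)*(3243 - 1862) - 475) = 1/(-459*1381 - 475) = 1/(-633879 - 475) = 1/(-634354) = -1/634354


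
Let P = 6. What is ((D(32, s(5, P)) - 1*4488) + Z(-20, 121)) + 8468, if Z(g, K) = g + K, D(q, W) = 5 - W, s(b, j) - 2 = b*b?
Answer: 4059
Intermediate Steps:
s(b, j) = 2 + b² (s(b, j) = 2 + b*b = 2 + b²)
Z(g, K) = K + g
((D(32, s(5, P)) - 1*4488) + Z(-20, 121)) + 8468 = (((5 - (2 + 5²)) - 1*4488) + (121 - 20)) + 8468 = (((5 - (2 + 25)) - 4488) + 101) + 8468 = (((5 - 1*27) - 4488) + 101) + 8468 = (((5 - 27) - 4488) + 101) + 8468 = ((-22 - 4488) + 101) + 8468 = (-4510 + 101) + 8468 = -4409 + 8468 = 4059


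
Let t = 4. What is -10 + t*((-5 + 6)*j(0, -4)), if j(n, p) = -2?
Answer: -18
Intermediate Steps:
-10 + t*((-5 + 6)*j(0, -4)) = -10 + 4*((-5 + 6)*(-2)) = -10 + 4*(1*(-2)) = -10 + 4*(-2) = -10 - 8 = -18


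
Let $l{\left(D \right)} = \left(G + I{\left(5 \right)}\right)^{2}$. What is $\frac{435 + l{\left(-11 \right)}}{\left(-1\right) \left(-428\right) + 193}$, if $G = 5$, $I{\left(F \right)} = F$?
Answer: $\frac{535}{621} \approx 0.86151$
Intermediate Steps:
$l{\left(D \right)} = 100$ ($l{\left(D \right)} = \left(5 + 5\right)^{2} = 10^{2} = 100$)
$\frac{435 + l{\left(-11 \right)}}{\left(-1\right) \left(-428\right) + 193} = \frac{435 + 100}{\left(-1\right) \left(-428\right) + 193} = \frac{535}{428 + 193} = \frac{535}{621}$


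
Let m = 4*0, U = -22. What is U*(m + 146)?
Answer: -3212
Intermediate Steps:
m = 0
U*(m + 146) = -22*(0 + 146) = -22*146 = -3212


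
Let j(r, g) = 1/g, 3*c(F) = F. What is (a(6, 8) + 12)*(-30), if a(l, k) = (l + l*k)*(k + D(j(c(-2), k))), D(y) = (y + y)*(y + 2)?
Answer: -113445/8 ≈ -14181.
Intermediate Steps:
c(F) = F/3
D(y) = 2*y*(2 + y) (D(y) = (2*y)*(2 + y) = 2*y*(2 + y))
a(l, k) = (k + 2*(2 + 1/k)/k)*(l + k*l) (a(l, k) = (l + l*k)*(k + 2*(2 + 1/k)/k) = (l + k*l)*(k + 2*(2 + 1/k)/k) = (k + 2*(2 + 1/k)/k)*(l + k*l))
(a(6, 8) + 12)*(-30) = (6*(2 + 8**3 + 8**4 + 4*8**2 + 6*8)/8**2 + 12)*(-30) = (6*(1/64)*(2 + 512 + 4096 + 4*64 + 48) + 12)*(-30) = (6*(1/64)*(2 + 512 + 4096 + 256 + 48) + 12)*(-30) = (6*(1/64)*4914 + 12)*(-30) = (7371/16 + 12)*(-30) = (7563/16)*(-30) = -113445/8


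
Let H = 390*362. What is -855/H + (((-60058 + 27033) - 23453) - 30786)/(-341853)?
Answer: 267281049/1072506812 ≈ 0.24921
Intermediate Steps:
H = 141180
-855/H + (((-60058 + 27033) - 23453) - 30786)/(-341853) = -855/141180 + (((-60058 + 27033) - 23453) - 30786)/(-341853) = -855*1/141180 + ((-33025 - 23453) - 30786)*(-1/341853) = -57/9412 + (-56478 - 30786)*(-1/341853) = -57/9412 - 87264*(-1/341853) = -57/9412 + 29088/113951 = 267281049/1072506812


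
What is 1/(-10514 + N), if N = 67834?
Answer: 1/57320 ≈ 1.7446e-5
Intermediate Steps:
1/(-10514 + N) = 1/(-10514 + 67834) = 1/57320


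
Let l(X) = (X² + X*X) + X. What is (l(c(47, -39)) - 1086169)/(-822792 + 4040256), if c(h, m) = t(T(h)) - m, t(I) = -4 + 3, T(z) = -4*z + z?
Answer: -361081/1072488 ≈ -0.33668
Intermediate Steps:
T(z) = -3*z
t(I) = -1
c(h, m) = -1 - m
l(X) = X + 2*X² (l(X) = (X² + X²) + X = 2*X² + X = X + 2*X²)
(l(c(47, -39)) - 1086169)/(-822792 + 4040256) = ((-1 - 1*(-39))*(1 + 2*(-1 - 1*(-39))) - 1086169)/(-822792 + 4040256) = ((-1 + 39)*(1 + 2*(-1 + 39)) - 1086169)/3217464 = (38*(1 + 2*38) - 1086169)*(1/3217464) = (38*(1 + 76) - 1086169)*(1/3217464) = (38*77 - 1086169)*(1/3217464) = (2926 - 1086169)*(1/3217464) = -1083243*1/3217464 = -361081/1072488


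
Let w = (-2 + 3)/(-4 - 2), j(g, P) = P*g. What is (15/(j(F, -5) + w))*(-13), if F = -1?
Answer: -1170/29 ≈ -40.345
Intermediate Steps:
w = -⅙ (w = 1/(-6) = 1*(-⅙) = -⅙ ≈ -0.16667)
(15/(j(F, -5) + w))*(-13) = (15/(-5*(-1) - ⅙))*(-13) = (15/(5 - ⅙))*(-13) = (15/(29/6))*(-13) = ((6/29)*15)*(-13) = (90/29)*(-13) = -1170/29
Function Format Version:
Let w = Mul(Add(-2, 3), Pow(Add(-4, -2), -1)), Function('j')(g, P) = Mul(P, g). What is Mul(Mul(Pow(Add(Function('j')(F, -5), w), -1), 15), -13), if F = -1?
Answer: Rational(-1170, 29) ≈ -40.345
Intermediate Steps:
w = Rational(-1, 6) (w = Mul(1, Pow(-6, -1)) = Mul(1, Rational(-1, 6)) = Rational(-1, 6) ≈ -0.16667)
Mul(Mul(Pow(Add(Function('j')(F, -5), w), -1), 15), -13) = Mul(Mul(Pow(Add(Mul(-5, -1), Rational(-1, 6)), -1), 15), -13) = Mul(Mul(Pow(Add(5, Rational(-1, 6)), -1), 15), -13) = Mul(Mul(Pow(Rational(29, 6), -1), 15), -13) = Mul(Mul(Rational(6, 29), 15), -13) = Mul(Rational(90, 29), -13) = Rational(-1170, 29)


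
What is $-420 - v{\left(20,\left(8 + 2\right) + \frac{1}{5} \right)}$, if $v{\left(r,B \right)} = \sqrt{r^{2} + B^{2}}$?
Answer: $-420 - \frac{\sqrt{12601}}{5} \approx -442.45$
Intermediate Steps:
$v{\left(r,B \right)} = \sqrt{B^{2} + r^{2}}$
$-420 - v{\left(20,\left(8 + 2\right) + \frac{1}{5} \right)} = -420 - \sqrt{\left(\left(8 + 2\right) + \frac{1}{5}\right)^{2} + 20^{2}} = -420 - \sqrt{\left(10 + \frac{1}{5}\right)^{2} + 400} = -420 - \sqrt{\left(\frac{51}{5}\right)^{2} + 400} = -420 - \sqrt{\frac{2601}{25} + 400} = -420 - \sqrt{\frac{12601}{25}} = -420 - \frac{\sqrt{12601}}{5}$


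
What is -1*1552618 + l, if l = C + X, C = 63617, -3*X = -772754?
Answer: -3694249/3 ≈ -1.2314e+6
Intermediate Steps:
X = 772754/3 (X = -⅓*(-772754) = 772754/3 ≈ 2.5758e+5)
l = 963605/3 (l = 63617 + 772754/3 = 963605/3 ≈ 3.2120e+5)
-1*1552618 + l = -1*1552618 + 963605/3 = -1552618 + 963605/3 = -3694249/3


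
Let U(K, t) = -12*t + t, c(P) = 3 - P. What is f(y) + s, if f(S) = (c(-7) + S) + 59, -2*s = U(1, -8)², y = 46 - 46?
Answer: -3803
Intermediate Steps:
y = 0
U(K, t) = -11*t
s = -3872 (s = -(-11*(-8))²/2 = -½*88² = -½*7744 = -3872)
f(S) = 69 + S (f(S) = ((3 - 1*(-7)) + S) + 59 = ((3 + 7) + S) + 59 = (10 + S) + 59 = 69 + S)
f(y) + s = (69 + 0) - 3872 = 69 - 3872 = -3803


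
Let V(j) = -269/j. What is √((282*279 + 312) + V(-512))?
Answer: √80886298/32 ≈ 281.05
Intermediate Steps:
√((282*279 + 312) + V(-512)) = √((282*279 + 312) - 269/(-512)) = √((78678 + 312) - 269*(-1/512)) = √(78990 + 269/512) = √(40443149/512) = √80886298/32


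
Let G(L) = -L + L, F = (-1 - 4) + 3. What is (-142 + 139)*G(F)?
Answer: 0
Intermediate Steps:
F = -2 (F = -5 + 3 = -2)
G(L) = 0
(-142 + 139)*G(F) = (-142 + 139)*0 = -3*0 = 0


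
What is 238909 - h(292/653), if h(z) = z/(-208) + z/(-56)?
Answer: 56786760437/237692 ≈ 2.3891e+5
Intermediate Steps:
h(z) = -33*z/1456 (h(z) = z*(-1/208) + z*(-1/56) = -z/208 - z/56 = -33*z/1456)
238909 - h(292/653) = 238909 - (-33)*292/653/1456 = 238909 - (-33)*292*(1/653)/1456 = 238909 - (-33)*292/(1456*653) = 238909 - 1*(-2409/237692) = 238909 + 2409/237692 = 56786760437/237692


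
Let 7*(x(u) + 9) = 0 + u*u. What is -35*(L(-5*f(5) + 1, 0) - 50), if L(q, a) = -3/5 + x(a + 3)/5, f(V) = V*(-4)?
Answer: 1825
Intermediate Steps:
x(u) = -9 + u²/7 (x(u) = -9 + (0 + u*u)/7 = -9 + (0 + u²)/7 = -9 + u²/7)
f(V) = -4*V
L(q, a) = -12/5 + (3 + a)²/35 (L(q, a) = -3/5 + (-9 + (a + 3)²/7)/5 = -3*⅕ + (-9 + (3 + a)²/7)*(⅕) = -⅗ + (-9/5 + (3 + a)²/35) = -12/5 + (3 + a)²/35)
-35*(L(-5*f(5) + 1, 0) - 50) = -35*((-12/5 + (3 + 0)²/35) - 50) = -35*((-12/5 + (1/35)*3²) - 50) = -35*((-12/5 + (1/35)*9) - 50) = -35*((-12/5 + 9/35) - 50) = -35*(-15/7 - 50) = -35*(-365/7) = 1825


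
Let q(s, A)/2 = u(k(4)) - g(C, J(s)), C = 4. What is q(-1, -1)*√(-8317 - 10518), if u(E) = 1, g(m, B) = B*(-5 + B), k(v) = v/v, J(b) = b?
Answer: -10*I*√18835 ≈ -1372.4*I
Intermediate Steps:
k(v) = 1
q(s, A) = 2 - 2*s*(-5 + s) (q(s, A) = 2*(1 - s*(-5 + s)) = 2 - 2*s*(-5 + s))
q(-1, -1)*√(-8317 - 10518) = (2 - 2*(-1)*(-5 - 1))*√(-8317 - 10518) = (2 - 2*(-1)*(-6))*√(-18835) = (2 - 12)*(I*√18835) = -10*I*√18835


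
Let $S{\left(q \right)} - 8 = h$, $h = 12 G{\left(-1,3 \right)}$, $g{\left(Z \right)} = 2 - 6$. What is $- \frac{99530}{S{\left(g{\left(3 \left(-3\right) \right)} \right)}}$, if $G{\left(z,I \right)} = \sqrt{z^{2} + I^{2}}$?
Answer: $\frac{49765}{86} - \frac{149295 \sqrt{10}}{172} \approx -2166.2$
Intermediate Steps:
$g{\left(Z \right)} = -4$ ($g{\left(Z \right)} = 2 - 6 = -4$)
$G{\left(z,I \right)} = \sqrt{I^{2} + z^{2}}$
$h = 12 \sqrt{10}$ ($h = 12 \sqrt{3^{2} + \left(-1\right)^{2}} = 12 \sqrt{9 + 1} = 12 \sqrt{10} \approx 37.947$)
$S{\left(q \right)} = 8 + 12 \sqrt{10}$
$- \frac{99530}{S{\left(g{\left(3 \left(-3\right) \right)} \right)}} = - \frac{99530}{8 + 12 \sqrt{10}}$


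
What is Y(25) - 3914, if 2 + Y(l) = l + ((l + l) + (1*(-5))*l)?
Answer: -3966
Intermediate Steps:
Y(l) = -2 - 2*l (Y(l) = -2 + (l + ((l + l) + (1*(-5))*l)) = -2 + (l + (2*l - 5*l)) = -2 + (l - 3*l) = -2 - 2*l)
Y(25) - 3914 = (-2 - 2*25) - 3914 = (-2 - 50) - 3914 = -52 - 3914 = -3966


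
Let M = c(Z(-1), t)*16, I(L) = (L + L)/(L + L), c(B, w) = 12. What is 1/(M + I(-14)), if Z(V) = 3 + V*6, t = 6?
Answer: 1/193 ≈ 0.0051813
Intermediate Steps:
Z(V) = 3 + 6*V
I(L) = 1 (I(L) = (2*L)/((2*L)) = (2*L)*(1/(2*L)) = 1)
M = 192 (M = 12*16 = 192)
1/(M + I(-14)) = 1/(192 + 1) = 1/193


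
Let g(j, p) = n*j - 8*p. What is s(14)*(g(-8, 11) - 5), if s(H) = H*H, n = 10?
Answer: -33908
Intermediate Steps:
s(H) = H²
g(j, p) = -8*p + 10*j (g(j, p) = 10*j - 8*p = -8*p + 10*j)
s(14)*(g(-8, 11) - 5) = 14²*((-8*11 + 10*(-8)) - 5) = 196*((-88 - 80) - 5) = 196*(-168 - 5) = 196*(-173) = -33908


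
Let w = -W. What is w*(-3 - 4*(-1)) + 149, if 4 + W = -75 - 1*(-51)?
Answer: 177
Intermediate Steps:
W = -28 (W = -4 + (-75 - 1*(-51)) = -4 + (-75 + 51) = -4 - 24 = -28)
w = 28 (w = -1*(-28) = 28)
w*(-3 - 4*(-1)) + 149 = 28*(-3 - 4*(-1)) + 149 = 28*(-3 + 4) + 149 = 28*1 + 149 = 28 + 149 = 177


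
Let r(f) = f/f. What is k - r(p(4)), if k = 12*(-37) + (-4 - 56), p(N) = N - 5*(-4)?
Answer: -505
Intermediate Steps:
p(N) = 20 + N (p(N) = N + 20 = 20 + N)
r(f) = 1
k = -504 (k = -444 - 60 = -504)
k - r(p(4)) = -504 - 1*1 = -504 - 1 = -505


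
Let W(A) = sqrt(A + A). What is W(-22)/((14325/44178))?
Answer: 29452*I*sqrt(11)/4775 ≈ 20.457*I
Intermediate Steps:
W(A) = sqrt(2)*sqrt(A) (W(A) = sqrt(2*A) = sqrt(2)*sqrt(A))
W(-22)/((14325/44178)) = (sqrt(2)*sqrt(-22))/((14325/44178)) = (sqrt(2)*(I*sqrt(22)))/((14325*(1/44178))) = (2*I*sqrt(11))/(4775/14726) = (2*I*sqrt(11))*(14726/4775) = 29452*I*sqrt(11)/4775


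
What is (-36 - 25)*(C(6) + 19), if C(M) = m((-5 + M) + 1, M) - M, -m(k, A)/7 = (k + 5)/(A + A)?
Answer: -6527/12 ≈ -543.92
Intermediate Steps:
m(k, A) = -7*(5 + k)/(2*A) (m(k, A) = -7*(k + 5)/(A + A) = -7*(5 + k)/(2*A))
C(M) = -M + 7*(-1 - M)/(2*M) (C(M) = 7*(-5 - ((-5 + M) + 1))/(2*M) - M = 7*(-5 - (-4 + M))/(2*M) - M = 7*(-5 + (4 - M))/(2*M) - M = 7*(-1 - M)/(2*M) - M = -M + 7*(-1 - M)/(2*M))
(-36 - 25)*(C(6) + 19) = (-36 - 25)*((-7/2 - 1*6 - 7/2/6) + 19) = -61*((-7/2 - 6 - 7/2*⅙) + 19) = -61*((-7/2 - 6 - 7/12) + 19) = -61*(-121/12 + 19) = -61*107/12 = -6527/12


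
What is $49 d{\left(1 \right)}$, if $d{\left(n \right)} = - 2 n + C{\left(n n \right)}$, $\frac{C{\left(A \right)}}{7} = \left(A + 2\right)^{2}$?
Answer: $2989$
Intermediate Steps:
$C{\left(A \right)} = 7 \left(2 + A\right)^{2}$ ($C{\left(A \right)} = 7 \left(A + 2\right)^{2} = 7 \left(2 + A\right)^{2}$)
$d{\left(n \right)} = - 2 n + 7 \left(2 + n^{2}\right)^{2}$ ($d{\left(n \right)} = - 2 n + 7 \left(2 + n n\right)^{2} = - 2 n + 7 \left(2 + n^{2}\right)^{2}$)
$49 d{\left(1 \right)} = 49 \left(\left(-2\right) 1 + 7 \left(2 + 1^{2}\right)^{2}\right) = 49 \left(-2 + 7 \left(2 + 1\right)^{2}\right) = 49 \left(-2 + 7 \cdot 3^{2}\right) = 49 \left(-2 + 7 \cdot 9\right) = 49 \left(-2 + 63\right) = 49 \cdot 61 = 2989$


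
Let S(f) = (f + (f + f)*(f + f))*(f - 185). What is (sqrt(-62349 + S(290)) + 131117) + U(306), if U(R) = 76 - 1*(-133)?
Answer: 131326 + sqrt(35290101) ≈ 1.3727e+5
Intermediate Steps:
U(R) = 209 (U(R) = 76 + 133 = 209)
S(f) = (-185 + f)*(f + 4*f**2) (S(f) = (f + (2*f)*(2*f))*(-185 + f) = (f + 4*f**2)*(-185 + f) = (-185 + f)*(f + 4*f**2))
(sqrt(-62349 + S(290)) + 131117) + U(306) = (sqrt(-62349 + 290*(-185 - 739*290 + 4*290**2)) + 131117) + 209 = (sqrt(-62349 + 290*(-185 - 214310 + 4*84100)) + 131117) + 209 = (sqrt(-62349 + 290*(-185 - 214310 + 336400)) + 131117) + 209 = (sqrt(-62349 + 290*121905) + 131117) + 209 = (sqrt(-62349 + 35352450) + 131117) + 209 = (sqrt(35290101) + 131117) + 209 = (131117 + sqrt(35290101)) + 209 = 131326 + sqrt(35290101)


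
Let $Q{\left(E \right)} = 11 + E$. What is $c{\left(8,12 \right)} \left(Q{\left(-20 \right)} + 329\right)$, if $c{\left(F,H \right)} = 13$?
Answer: $4160$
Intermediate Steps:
$c{\left(8,12 \right)} \left(Q{\left(-20 \right)} + 329\right) = 13 \left(\left(11 - 20\right) + 329\right) = 13 \left(-9 + 329\right) = 13 \cdot 320 = 4160$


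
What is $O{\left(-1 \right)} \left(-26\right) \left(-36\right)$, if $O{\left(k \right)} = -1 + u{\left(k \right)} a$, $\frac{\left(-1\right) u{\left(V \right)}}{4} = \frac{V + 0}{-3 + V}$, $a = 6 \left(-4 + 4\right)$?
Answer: $-936$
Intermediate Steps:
$a = 0$ ($a = 6 \cdot 0 = 0$)
$u{\left(V \right)} = - \frac{4 V}{-3 + V}$ ($u{\left(V \right)} = - 4 \frac{V + 0}{-3 + V} = - 4 \frac{V}{-3 + V} = - \frac{4 V}{-3 + V}$)
$O{\left(k \right)} = -1$ ($O{\left(k \right)} = -1 + - \frac{4 k}{-3 + k} 0 = -1 + 0 = -1$)
$O{\left(-1 \right)} \left(-26\right) \left(-36\right) = \left(-1\right) \left(-26\right) \left(-36\right) = 26 \left(-36\right) = -936$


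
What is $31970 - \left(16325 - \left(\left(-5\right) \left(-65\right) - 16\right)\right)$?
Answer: $15954$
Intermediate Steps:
$31970 - \left(16325 - \left(\left(-5\right) \left(-65\right) - 16\right)\right) = 31970 - \left(16325 - \left(325 - 16\right)\right) = 31970 - \left(16325 - 309\right) = 31970 - 16016 = 15954$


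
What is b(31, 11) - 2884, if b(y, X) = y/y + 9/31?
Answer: -89364/31 ≈ -2882.7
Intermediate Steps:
b(y, X) = 40/31 (b(y, X) = 1 + 9*(1/31) = 1 + 9/31 = 40/31)
b(31, 11) - 2884 = 40/31 - 2884 = -89364/31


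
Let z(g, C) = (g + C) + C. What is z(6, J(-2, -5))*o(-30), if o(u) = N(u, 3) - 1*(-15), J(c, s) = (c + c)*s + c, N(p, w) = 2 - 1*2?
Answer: 630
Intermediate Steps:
N(p, w) = 0 (N(p, w) = 2 - 2 = 0)
J(c, s) = c + 2*c*s (J(c, s) = (2*c)*s + c = 2*c*s + c = c + 2*c*s)
z(g, C) = g + 2*C (z(g, C) = (C + g) + C = g + 2*C)
o(u) = 15 (o(u) = 0 - 1*(-15) = 0 + 15 = 15)
z(6, J(-2, -5))*o(-30) = (6 + 2*(-2*(1 + 2*(-5))))*15 = (6 + 2*(-2*(1 - 10)))*15 = (6 + 2*(-2*(-9)))*15 = (6 + 2*18)*15 = (6 + 36)*15 = 42*15 = 630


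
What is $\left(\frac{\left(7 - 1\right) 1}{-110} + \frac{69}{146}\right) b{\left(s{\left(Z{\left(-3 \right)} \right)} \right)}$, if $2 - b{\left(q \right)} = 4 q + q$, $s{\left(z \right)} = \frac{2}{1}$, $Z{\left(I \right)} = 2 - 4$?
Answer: $- \frac{13428}{4015} \approx -3.3445$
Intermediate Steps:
$Z{\left(I \right)} = -2$
$s{\left(z \right)} = 2$ ($s{\left(z \right)} = 2 \cdot 1 = 2$)
$b{\left(q \right)} = 2 - 5 q$ ($b{\left(q \right)} = 2 - \left(4 q + q\right) = 2 - 5 q$)
$\left(\frac{\left(7 - 1\right) 1}{-110} + \frac{69}{146}\right) b{\left(s{\left(Z{\left(-3 \right)} \right)} \right)} = \left(\frac{\left(7 - 1\right) 1}{-110} + \frac{69}{146}\right) \left(2 - 10\right) = \left(6 \cdot 1 \left(- \frac{1}{110}\right) + 69 \cdot \frac{1}{146}\right) \left(2 - 10\right) = \left(6 \left(- \frac{1}{110}\right) + \frac{69}{146}\right) \left(-8\right) = \left(- \frac{3}{55} + \frac{69}{146}\right) \left(-8\right) = \frac{3357}{8030} \left(-8\right) = - \frac{13428}{4015}$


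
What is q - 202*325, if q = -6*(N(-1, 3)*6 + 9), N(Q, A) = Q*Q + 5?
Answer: -65920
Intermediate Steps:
N(Q, A) = 5 + Q**2 (N(Q, A) = Q**2 + 5 = 5 + Q**2)
q = -270 (q = -6*((5 + (-1)**2)*6 + 9) = -6*((5 + 1)*6 + 9) = -6*(6*6 + 9) = -6*(36 + 9) = -6*45 = -270)
q - 202*325 = -270 - 202*325 = -270 - 65650 = -65920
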